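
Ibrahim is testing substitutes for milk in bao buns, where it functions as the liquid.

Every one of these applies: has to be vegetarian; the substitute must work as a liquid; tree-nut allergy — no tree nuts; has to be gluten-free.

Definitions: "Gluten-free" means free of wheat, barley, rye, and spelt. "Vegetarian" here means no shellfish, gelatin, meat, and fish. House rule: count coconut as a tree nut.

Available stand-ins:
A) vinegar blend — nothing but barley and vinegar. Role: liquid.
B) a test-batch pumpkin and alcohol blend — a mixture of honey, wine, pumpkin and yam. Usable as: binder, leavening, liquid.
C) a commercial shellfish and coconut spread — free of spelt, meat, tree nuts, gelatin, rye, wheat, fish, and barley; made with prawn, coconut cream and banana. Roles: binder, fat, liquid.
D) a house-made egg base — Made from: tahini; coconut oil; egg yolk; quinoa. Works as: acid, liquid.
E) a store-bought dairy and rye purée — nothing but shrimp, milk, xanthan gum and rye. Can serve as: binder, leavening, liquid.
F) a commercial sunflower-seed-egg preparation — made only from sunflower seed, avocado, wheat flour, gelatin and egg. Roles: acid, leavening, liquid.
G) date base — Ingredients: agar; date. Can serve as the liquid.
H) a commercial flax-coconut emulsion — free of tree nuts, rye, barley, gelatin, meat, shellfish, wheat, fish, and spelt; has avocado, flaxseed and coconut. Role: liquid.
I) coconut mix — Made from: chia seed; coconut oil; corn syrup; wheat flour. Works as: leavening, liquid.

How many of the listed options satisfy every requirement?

A: has barley, so not gluten-free — out
B: vegetarian, tree-nut-free — valid
C: has prawn, so not vegetarian; has coconut cream, so not tree-nut-free — out
D: has coconut oil, so not tree-nut-free — reject
E: has rye, so not gluten-free; has shrimp, so not vegetarian — reject
F: has wheat flour, so not gluten-free; has gelatin, so not vegetarian — out
G: only date and agar; none excluded — OK
H: has coconut, so not tree-nut-free — reject
I: has wheat flour, so not gluten-free; has coconut oil, so not tree-nut-free — reject

2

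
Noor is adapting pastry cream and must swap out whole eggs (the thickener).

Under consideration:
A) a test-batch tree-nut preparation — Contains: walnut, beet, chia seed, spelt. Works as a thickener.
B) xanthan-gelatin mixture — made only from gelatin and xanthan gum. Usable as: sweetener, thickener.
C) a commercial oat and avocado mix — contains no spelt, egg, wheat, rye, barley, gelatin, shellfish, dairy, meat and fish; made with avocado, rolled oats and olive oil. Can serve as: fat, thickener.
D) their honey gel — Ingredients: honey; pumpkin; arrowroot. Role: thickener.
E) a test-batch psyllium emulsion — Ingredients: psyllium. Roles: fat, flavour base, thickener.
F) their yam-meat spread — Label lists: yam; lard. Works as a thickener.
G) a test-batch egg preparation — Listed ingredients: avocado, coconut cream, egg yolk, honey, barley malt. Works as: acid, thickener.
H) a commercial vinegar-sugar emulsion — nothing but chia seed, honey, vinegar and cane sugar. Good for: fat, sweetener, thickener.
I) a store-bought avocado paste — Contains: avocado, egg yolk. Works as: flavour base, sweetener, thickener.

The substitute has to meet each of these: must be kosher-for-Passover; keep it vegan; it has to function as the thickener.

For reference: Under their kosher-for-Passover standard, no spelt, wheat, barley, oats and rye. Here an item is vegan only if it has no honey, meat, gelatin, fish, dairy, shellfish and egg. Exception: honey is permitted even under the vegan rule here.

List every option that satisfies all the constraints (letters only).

A: has spelt, so not kosher-for-Passover — out
B: has gelatin, so not vegan — out
C: has rolled oats, so not kosher-for-Passover — reject
D: honey is permitted under the vegan carve-out; nothing else excluded — valid
E: works as a thickener, kosher-for-Passover, vegan — keep
F: has lard, so not vegan — no
G: has barley malt, so not kosher-for-Passover; has egg yolk, so not vegan — no
H: honey is permitted under the vegan carve-out; nothing else excluded — OK
I: has egg yolk, so not vegan — reject

D, E, H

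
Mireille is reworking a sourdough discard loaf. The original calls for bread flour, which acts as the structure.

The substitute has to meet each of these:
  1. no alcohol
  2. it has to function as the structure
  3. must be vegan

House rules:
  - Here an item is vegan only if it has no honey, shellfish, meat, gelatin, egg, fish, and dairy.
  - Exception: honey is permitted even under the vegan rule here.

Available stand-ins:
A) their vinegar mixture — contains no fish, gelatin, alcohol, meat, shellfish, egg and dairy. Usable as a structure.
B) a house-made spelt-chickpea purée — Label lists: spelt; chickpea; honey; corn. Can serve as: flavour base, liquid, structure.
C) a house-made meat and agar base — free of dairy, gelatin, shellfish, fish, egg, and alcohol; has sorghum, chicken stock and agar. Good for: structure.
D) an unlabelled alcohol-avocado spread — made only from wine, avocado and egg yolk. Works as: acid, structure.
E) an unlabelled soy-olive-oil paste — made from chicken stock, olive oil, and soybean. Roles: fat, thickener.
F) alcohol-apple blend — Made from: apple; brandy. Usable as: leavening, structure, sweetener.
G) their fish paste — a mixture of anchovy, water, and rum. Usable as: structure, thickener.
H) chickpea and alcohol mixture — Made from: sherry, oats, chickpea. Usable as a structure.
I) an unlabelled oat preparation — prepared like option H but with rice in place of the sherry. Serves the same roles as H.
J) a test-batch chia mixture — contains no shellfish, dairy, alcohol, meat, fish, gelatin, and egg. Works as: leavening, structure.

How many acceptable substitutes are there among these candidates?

A: all constraints satisfied — keep
B: honey is permitted under the vegan carve-out; nothing else excluded — keep
C: has chicken stock, so not vegan — no
D: has egg yolk, so not vegan; has wine, so not alcohol-free — no
E: not usable as a structure; has chicken stock, so not vegan — out
F: has brandy, so not alcohol-free — no
G: has anchovy, so not vegan; has rum, so not alcohol-free — reject
H: has sherry, so not alcohol-free — no
I: only oats, rice, and chickpea; none excluded — valid
J: no alcohol, vegan — valid

4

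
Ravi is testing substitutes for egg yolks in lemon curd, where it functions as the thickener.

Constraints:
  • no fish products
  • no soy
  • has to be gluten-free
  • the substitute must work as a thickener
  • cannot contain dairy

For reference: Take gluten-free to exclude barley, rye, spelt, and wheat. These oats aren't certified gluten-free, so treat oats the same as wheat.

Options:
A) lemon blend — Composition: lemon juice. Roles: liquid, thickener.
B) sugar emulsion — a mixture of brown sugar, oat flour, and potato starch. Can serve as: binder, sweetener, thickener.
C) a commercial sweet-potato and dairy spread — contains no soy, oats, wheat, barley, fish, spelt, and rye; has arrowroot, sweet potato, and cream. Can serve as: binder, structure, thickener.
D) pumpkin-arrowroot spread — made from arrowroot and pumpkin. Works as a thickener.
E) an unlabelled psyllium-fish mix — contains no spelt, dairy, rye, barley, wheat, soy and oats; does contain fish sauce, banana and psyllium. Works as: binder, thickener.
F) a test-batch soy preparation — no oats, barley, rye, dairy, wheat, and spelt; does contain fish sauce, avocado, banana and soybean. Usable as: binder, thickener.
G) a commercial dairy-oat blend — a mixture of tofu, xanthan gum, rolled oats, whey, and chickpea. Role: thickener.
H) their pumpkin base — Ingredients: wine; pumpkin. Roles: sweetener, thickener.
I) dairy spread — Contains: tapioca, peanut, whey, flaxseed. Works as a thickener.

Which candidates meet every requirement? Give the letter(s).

A: no soy, gluten-free — valid
B: has oat flour, so not gluten-free — reject
C: has cream, so not dairy-free — no
D: only arrowroot and pumpkin; none excluded — keep
E: has fish sauce, so not fish-free — no
F: has fish sauce, so not fish-free; has soybean, so not soy-free — reject
G: has rolled oats, so not gluten-free; has whey, so not dairy-free (and 1 more) — reject
H: only wine and pumpkin; none excluded — keep
I: has whey, so not dairy-free — out

A, D, H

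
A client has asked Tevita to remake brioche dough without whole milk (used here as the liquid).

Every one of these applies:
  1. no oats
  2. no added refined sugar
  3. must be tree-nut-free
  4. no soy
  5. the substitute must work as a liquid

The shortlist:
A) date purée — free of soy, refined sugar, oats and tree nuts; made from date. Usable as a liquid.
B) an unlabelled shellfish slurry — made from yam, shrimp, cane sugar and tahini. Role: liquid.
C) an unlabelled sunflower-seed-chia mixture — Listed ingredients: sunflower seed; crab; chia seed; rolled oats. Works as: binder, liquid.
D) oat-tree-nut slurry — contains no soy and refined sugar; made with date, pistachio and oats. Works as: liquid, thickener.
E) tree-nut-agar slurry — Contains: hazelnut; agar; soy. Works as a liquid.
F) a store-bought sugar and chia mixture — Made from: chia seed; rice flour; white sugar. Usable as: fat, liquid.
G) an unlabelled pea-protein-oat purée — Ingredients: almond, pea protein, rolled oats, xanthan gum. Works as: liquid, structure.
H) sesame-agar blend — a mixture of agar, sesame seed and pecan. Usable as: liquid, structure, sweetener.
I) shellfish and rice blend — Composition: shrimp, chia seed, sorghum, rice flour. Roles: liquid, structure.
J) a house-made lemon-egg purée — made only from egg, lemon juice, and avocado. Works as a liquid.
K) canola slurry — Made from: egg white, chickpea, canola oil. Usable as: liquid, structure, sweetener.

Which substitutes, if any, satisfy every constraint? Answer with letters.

A: no oats, no refined sugar — OK
B: has cane sugar, so not no-added-sugar — reject
C: has rolled oats, so not oat-free — no
D: has oats, so not oat-free; has pistachio, so not tree-nut-free — out
E: has hazelnut, so not tree-nut-free; has soy, so not soy-free — out
F: has white sugar, so not no-added-sugar — no
G: has rolled oats, so not oat-free; has almond, so not tree-nut-free — no
H: has pecan, so not tree-nut-free — reject
I: works as a liquid, no refined sugar, no oats — OK
J: only egg, avocado and lemon juice; none excluded — OK
K: every rule checks out — valid

A, I, J, K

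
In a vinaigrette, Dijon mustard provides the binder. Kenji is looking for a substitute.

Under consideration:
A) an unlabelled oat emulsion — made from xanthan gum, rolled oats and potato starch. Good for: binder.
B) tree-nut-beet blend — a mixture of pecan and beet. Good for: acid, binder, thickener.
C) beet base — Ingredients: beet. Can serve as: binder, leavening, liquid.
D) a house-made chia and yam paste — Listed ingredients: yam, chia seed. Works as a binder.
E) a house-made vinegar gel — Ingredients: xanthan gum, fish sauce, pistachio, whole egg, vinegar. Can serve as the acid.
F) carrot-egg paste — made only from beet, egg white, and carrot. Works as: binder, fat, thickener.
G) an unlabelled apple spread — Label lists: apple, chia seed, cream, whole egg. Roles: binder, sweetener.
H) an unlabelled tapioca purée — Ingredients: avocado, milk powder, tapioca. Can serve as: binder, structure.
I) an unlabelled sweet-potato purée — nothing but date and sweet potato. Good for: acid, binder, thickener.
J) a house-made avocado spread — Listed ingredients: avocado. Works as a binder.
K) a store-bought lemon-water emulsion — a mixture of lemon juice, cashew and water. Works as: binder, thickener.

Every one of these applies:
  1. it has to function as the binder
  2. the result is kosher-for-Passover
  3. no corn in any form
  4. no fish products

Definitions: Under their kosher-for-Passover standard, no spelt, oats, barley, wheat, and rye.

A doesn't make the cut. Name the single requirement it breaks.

kosher-for-Passover

usable as a binder: satisfied
kosher-for-Passover: has rolled oats — fails
fish-free: satisfied
corn-free: satisfied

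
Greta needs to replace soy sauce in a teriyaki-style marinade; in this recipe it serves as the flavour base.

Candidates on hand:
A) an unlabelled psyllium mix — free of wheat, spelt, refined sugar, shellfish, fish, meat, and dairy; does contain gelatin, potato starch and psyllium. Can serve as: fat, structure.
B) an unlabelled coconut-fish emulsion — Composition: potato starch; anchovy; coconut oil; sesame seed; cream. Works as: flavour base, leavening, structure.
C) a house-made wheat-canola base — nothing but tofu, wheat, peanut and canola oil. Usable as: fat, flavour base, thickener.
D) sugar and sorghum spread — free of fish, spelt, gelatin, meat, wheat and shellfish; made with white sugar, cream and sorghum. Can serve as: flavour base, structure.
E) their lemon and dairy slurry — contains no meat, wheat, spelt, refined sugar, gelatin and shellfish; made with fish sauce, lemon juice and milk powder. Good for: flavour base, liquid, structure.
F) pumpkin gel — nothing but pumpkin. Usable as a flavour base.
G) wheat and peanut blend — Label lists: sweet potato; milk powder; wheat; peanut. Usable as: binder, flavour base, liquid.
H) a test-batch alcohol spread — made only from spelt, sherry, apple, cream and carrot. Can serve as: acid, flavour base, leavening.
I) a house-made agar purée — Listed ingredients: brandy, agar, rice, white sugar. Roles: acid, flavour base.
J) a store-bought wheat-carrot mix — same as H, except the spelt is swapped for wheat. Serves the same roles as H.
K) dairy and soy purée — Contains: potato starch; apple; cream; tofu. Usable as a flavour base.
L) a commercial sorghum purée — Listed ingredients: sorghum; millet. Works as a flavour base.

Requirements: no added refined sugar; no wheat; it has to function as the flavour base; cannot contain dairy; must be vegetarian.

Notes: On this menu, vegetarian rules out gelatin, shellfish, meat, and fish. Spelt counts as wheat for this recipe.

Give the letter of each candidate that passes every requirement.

F, L

A: not usable as a flavour base; has gelatin, so not vegetarian — out
B: has anchovy, so not vegetarian; has cream, so not dairy-free — out
C: has wheat, so not wheat-free — no
D: has cream, so not dairy-free; has white sugar, so not no-added-sugar — no
E: has fish sauce, so not vegetarian; has milk powder, so not dairy-free — out
F: all constraints satisfied — OK
G: has milk powder, so not dairy-free; has wheat, so not wheat-free — reject
H: has cream, so not dairy-free; has spelt, so not wheat-free — reject
I: has white sugar, so not no-added-sugar — no
J: has cream, so not dairy-free; has wheat, so not wheat-free — reject
K: has cream, so not dairy-free — out
L: works as a flavour base, wheat-free, no refined sugar — OK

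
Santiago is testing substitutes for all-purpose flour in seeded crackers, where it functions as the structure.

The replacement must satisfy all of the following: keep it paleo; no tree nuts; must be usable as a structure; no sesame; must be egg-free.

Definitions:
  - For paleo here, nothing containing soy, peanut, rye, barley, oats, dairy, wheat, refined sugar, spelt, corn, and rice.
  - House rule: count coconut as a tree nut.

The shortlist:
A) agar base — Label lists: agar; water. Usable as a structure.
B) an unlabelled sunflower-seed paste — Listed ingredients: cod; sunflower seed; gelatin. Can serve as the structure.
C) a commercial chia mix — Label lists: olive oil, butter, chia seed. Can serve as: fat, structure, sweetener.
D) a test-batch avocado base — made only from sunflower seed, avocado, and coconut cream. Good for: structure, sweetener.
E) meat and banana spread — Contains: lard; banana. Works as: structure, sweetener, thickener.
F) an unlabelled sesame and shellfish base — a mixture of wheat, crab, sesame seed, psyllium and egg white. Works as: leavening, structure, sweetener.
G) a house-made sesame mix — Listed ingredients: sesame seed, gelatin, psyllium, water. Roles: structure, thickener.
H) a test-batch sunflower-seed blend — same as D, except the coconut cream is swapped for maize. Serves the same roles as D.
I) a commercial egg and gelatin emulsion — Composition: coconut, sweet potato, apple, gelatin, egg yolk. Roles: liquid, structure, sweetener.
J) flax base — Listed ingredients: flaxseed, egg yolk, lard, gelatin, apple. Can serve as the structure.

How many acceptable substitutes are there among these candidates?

A: paleo, no egg — keep
B: only cod, gelatin and sunflower seed; none excluded — OK
C: has butter, so not paleo — out
D: has coconut cream, so not tree-nut-free — out
E: no egg, paleo — valid
F: has wheat, so not paleo; has egg white, so not egg-free (and 1 more) — out
G: has sesame seed, so not sesame-free — out
H: has maize, so not paleo — out
I: has coconut, so not tree-nut-free; has egg yolk, so not egg-free — out
J: has egg yolk, so not egg-free — no

3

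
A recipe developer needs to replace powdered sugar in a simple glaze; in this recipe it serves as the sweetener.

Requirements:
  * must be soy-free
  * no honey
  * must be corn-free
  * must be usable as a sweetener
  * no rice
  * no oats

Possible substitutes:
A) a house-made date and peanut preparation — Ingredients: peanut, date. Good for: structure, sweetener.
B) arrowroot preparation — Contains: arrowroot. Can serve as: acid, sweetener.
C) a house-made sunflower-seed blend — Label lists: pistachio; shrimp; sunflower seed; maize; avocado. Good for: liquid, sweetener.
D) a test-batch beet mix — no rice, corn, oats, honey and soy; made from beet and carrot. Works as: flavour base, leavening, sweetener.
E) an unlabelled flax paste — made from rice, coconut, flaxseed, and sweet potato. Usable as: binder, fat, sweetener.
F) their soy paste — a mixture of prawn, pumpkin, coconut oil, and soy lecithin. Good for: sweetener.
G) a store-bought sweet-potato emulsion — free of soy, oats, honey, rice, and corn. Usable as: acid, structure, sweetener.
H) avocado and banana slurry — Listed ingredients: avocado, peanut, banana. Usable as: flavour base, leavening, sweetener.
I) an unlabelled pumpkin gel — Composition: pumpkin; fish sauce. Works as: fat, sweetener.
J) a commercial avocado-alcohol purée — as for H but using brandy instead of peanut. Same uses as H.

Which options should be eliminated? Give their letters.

C, E, F

A: works as a sweetener, no soy, no rice — keep
B: only arrowroot; none excluded — keep
C: has maize, so not corn-free — no
D: all constraints satisfied — keep
E: has rice, so not rice-free — reject
F: has soy lecithin, so not soy-free — reject
G: all constraints satisfied — keep
H: nothing on the exclusion list — keep
I: works as a sweetener, no honey, no corn — keep
J: works as a sweetener, no oats, no soy — valid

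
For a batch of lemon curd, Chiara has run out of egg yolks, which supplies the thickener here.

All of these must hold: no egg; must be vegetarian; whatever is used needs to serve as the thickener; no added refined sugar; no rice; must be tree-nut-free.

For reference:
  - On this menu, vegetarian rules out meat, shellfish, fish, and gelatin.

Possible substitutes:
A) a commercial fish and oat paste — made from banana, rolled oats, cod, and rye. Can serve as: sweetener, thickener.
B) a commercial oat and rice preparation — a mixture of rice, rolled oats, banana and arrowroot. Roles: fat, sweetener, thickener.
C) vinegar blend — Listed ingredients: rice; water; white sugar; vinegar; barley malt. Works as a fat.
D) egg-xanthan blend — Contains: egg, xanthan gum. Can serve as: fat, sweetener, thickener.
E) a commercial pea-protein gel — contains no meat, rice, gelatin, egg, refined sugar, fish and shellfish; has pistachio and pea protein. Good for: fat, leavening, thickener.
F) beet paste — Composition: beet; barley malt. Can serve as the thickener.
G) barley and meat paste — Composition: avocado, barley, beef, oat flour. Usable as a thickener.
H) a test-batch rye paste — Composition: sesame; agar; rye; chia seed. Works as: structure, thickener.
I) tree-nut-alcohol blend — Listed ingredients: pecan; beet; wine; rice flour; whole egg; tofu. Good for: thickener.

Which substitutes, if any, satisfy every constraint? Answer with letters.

A: has cod, so not vegetarian — no
B: has rice, so not rice-free — no
C: not usable as a thickener; has rice, so not rice-free (and 1 more) — no
D: has egg, so not egg-free — out
E: has pistachio, so not tree-nut-free — reject
F: only barley malt and beet; none excluded — valid
G: has beef, so not vegetarian — reject
H: no refined sugar, no rice — keep
I: has rice flour, so not rice-free; has whole egg, so not egg-free (and 1 more) — out

F, H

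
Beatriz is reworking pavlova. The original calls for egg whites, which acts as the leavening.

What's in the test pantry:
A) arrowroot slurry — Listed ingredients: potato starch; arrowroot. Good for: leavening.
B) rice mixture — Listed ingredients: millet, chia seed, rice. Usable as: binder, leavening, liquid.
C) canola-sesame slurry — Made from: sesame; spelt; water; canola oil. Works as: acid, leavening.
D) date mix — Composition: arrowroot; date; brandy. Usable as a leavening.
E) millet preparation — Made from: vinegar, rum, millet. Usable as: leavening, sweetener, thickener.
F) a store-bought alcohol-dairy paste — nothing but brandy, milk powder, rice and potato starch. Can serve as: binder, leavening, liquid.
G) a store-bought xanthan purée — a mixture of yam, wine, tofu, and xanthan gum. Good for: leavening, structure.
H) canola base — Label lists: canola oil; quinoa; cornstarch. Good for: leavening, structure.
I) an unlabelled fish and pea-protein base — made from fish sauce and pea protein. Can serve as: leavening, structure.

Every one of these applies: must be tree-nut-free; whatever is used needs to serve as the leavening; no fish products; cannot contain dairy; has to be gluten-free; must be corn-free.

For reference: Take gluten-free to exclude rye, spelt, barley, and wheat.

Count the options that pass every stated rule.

5

A: only arrowroot and potato starch; none excluded — OK
B: only rice, chia seed, and millet; none excluded — keep
C: has spelt, so not gluten-free — no
D: nothing on the exclusion list — valid
E: only rum, millet and vinegar; none excluded — keep
F: has milk powder, so not dairy-free — reject
G: no fish, no tree nuts — keep
H: has cornstarch, so not corn-free — reject
I: has fish sauce, so not fish-free — reject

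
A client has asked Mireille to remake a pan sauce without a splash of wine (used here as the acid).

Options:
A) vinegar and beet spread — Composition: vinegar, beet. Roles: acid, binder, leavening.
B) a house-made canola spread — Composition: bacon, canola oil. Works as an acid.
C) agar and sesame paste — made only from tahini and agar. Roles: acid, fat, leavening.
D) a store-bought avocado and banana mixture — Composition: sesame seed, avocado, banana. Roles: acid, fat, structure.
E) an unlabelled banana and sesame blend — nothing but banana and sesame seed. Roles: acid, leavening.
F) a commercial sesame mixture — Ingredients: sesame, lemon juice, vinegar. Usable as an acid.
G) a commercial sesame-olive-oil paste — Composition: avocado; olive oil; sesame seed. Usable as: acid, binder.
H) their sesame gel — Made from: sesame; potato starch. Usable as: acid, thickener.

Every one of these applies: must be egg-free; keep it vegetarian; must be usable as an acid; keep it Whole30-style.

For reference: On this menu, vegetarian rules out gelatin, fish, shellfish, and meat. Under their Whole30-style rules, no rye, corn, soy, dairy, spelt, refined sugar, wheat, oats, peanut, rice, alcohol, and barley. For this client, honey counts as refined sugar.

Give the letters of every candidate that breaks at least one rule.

B

A: only beet and vinegar; none excluded — keep
B: has bacon, so not vegetarian — reject
C: nothing on the exclusion list — keep
D: vegetarian, Whole30-style — keep
E: only sesame seed and banana; none excluded — valid
F: only sesame, vinegar and lemon juice; none excluded — OK
G: works as an acid, no egg, Whole30-style — valid
H: works as an acid, no egg, vegetarian — OK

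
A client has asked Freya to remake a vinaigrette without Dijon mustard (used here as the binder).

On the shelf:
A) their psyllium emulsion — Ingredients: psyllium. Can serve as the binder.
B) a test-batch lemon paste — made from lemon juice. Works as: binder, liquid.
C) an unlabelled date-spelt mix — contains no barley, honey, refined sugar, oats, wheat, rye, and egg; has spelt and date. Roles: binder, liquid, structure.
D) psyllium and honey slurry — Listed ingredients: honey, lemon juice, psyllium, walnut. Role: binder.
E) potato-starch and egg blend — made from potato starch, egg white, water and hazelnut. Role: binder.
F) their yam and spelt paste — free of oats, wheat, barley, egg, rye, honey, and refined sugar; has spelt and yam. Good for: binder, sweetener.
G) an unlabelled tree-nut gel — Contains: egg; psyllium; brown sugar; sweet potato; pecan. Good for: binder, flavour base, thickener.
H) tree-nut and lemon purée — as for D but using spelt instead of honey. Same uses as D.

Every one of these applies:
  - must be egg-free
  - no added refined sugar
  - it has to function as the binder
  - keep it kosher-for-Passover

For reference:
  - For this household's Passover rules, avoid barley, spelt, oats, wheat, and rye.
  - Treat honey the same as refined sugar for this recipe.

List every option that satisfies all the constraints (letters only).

A, B

A: works as a binder, kosher-for-Passover, no-added-sugar — valid
B: no egg, kosher-for-Passover — OK
C: has spelt, so not kosher-for-Passover — reject
D: has honey, so not no-added-sugar — no
E: has egg white, so not egg-free — reject
F: has spelt, so not kosher-for-Passover — reject
G: has brown sugar, so not no-added-sugar; has egg, so not egg-free — reject
H: has spelt, so not kosher-for-Passover — no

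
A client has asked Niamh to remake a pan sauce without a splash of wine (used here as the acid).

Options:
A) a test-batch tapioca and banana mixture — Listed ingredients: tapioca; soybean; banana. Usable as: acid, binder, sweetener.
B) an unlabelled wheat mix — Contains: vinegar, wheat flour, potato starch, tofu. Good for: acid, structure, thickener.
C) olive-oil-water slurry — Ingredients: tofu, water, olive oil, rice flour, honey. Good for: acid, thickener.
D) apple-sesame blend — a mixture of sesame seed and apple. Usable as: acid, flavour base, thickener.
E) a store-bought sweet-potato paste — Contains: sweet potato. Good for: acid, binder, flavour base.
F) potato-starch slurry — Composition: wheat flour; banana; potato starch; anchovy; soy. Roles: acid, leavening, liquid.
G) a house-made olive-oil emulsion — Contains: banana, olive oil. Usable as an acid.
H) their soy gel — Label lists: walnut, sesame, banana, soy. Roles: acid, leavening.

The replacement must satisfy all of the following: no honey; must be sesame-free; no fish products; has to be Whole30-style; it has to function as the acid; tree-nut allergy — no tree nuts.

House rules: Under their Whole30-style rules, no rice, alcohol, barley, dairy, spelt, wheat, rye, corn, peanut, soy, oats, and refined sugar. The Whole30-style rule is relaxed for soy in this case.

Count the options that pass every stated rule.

3

A: soy is permitted under the Whole30-style carve-out; nothing else excluded — valid
B: has wheat flour, so not Whole30-style — reject
C: has rice flour, so not Whole30-style; has honey, so not honey-free — reject
D: has sesame seed, so not sesame-free — no
E: works as an acid, no honey, Whole30-style — keep
F: has wheat flour, so not Whole30-style; has anchovy, so not fish-free — no
G: only olive oil and banana; none excluded — OK
H: has sesame, so not sesame-free; has walnut, so not tree-nut-free — reject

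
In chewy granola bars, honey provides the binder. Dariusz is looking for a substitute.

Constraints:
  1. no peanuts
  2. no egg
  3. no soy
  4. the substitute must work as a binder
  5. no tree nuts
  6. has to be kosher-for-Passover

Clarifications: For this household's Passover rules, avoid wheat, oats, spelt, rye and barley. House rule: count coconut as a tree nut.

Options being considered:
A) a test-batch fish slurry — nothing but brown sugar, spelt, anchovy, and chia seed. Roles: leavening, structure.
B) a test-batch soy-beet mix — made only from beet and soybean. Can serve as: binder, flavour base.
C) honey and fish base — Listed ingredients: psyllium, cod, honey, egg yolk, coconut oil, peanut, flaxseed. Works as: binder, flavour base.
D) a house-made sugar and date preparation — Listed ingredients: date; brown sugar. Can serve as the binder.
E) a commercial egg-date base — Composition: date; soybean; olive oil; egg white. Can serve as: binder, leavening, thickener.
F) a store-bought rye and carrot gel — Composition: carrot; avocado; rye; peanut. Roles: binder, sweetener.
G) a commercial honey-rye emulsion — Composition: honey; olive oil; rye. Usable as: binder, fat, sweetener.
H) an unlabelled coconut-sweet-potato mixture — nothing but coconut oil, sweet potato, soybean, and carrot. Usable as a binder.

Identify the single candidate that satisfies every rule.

A: not usable as a binder; has spelt, so not kosher-for-Passover — no
B: has soybean, so not soy-free — reject
C: has coconut oil, so not tree-nut-free; has egg yolk, so not egg-free (and 1 more) — no
D: no soy, no egg — OK
E: has soybean, so not soy-free; has egg white, so not egg-free — no
F: has rye, so not kosher-for-Passover; has peanut, so not peanut-free — reject
G: has rye, so not kosher-for-Passover — out
H: has soybean, so not soy-free; has coconut oil, so not tree-nut-free — out

D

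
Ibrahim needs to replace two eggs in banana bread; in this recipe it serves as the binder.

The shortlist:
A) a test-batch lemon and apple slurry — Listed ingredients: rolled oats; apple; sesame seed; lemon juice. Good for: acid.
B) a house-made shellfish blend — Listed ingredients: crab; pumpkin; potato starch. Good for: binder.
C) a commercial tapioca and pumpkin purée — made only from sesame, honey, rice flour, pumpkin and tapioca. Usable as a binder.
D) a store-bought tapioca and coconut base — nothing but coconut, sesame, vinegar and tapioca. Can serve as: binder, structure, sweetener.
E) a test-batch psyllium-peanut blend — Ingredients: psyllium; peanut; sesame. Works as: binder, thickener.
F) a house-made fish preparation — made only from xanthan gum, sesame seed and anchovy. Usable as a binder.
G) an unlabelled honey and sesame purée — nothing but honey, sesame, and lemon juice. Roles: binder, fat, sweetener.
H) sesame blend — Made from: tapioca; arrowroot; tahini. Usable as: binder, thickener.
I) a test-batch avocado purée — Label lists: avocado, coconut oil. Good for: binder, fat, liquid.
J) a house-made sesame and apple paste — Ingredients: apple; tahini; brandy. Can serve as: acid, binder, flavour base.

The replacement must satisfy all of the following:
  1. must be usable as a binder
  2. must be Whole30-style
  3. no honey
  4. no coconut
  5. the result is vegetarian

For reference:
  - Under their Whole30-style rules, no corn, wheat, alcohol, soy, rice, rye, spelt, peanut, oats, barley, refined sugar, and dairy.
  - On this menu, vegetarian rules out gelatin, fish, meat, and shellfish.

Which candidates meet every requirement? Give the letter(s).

A: not usable as a binder; has rolled oats, so not Whole30-style — no
B: has crab, so not vegetarian — no
C: has rice flour, so not Whole30-style; has honey, so not honey-free — reject
D: has coconut, so not coconut-free — no
E: has peanut, so not Whole30-style — no
F: has anchovy, so not vegetarian — out
G: has honey, so not honey-free — out
H: no coconut, Whole30-style — keep
I: has coconut oil, so not coconut-free — out
J: has brandy, so not Whole30-style — no

H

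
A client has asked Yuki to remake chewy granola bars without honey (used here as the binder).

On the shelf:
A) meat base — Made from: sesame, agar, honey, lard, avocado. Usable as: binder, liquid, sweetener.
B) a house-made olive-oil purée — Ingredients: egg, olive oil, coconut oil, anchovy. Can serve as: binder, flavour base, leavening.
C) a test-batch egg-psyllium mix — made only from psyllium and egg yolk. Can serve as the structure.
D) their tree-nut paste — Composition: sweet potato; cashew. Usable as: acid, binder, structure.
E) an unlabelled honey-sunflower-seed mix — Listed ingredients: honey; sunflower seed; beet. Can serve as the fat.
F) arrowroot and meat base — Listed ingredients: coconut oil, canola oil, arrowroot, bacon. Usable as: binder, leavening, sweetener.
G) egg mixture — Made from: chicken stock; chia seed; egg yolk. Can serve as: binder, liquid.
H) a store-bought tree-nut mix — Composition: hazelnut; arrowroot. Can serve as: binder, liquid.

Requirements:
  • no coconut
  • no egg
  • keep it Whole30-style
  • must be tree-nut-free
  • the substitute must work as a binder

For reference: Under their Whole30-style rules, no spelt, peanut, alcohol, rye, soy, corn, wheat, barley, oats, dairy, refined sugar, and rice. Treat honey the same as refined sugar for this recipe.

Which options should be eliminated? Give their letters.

A, B, C, D, E, F, G, H

A: has honey, so not Whole30-style — reject
B: has coconut oil, so not coconut-free; has egg, so not egg-free — out
C: not usable as a binder; has egg yolk, so not egg-free — out
D: has cashew, so not tree-nut-free — out
E: not usable as a binder; has honey, so not Whole30-style — no
F: has coconut oil, so not coconut-free — no
G: has egg yolk, so not egg-free — no
H: has hazelnut, so not tree-nut-free — no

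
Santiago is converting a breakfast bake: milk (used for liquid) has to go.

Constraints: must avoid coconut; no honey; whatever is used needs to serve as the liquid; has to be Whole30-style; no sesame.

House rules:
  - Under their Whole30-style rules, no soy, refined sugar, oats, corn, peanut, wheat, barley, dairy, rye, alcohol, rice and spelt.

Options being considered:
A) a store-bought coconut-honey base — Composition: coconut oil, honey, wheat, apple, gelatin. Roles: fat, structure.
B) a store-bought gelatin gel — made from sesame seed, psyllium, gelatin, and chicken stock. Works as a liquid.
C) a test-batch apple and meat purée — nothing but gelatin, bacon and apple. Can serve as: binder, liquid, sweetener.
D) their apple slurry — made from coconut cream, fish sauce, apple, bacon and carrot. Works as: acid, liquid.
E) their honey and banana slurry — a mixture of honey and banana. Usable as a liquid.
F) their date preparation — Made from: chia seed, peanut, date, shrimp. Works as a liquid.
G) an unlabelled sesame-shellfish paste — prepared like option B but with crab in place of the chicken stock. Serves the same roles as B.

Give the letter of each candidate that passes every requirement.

A: not usable as a liquid; has wheat, so not Whole30-style (and 2 more) — no
B: has sesame seed, so not sesame-free — no
C: no honey, no coconut — keep
D: has coconut cream, so not coconut-free — out
E: has honey, so not honey-free — out
F: has peanut, so not Whole30-style — reject
G: has sesame seed, so not sesame-free — no

C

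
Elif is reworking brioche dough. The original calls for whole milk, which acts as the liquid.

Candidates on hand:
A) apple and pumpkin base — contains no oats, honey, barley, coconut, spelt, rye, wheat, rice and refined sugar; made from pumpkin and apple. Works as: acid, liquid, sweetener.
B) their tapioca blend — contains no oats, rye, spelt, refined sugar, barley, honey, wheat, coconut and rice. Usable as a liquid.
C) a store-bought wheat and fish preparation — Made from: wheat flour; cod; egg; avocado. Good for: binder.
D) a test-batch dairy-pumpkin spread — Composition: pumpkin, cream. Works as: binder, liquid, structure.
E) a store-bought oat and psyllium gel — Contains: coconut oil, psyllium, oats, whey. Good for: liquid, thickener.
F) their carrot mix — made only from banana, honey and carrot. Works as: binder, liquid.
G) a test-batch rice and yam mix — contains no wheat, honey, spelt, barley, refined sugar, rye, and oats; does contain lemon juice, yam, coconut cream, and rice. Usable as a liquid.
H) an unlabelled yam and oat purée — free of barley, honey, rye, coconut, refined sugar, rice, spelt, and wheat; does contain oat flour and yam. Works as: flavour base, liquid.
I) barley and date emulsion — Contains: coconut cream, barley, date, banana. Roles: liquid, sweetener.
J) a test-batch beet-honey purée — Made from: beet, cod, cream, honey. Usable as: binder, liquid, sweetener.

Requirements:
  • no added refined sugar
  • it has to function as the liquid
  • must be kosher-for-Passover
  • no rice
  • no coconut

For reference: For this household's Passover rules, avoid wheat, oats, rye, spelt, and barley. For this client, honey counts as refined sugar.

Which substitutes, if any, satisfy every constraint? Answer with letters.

A, B, D

A: no rice, no-added-sugar — keep
B: kosher-for-Passover, no rice — keep
C: not usable as a liquid; has wheat flour, so not kosher-for-Passover — reject
D: only cream and pumpkin; none excluded — keep
E: has oats, so not kosher-for-Passover; has coconut oil, so not coconut-free — reject
F: has honey, so not no-added-sugar — reject
G: has coconut cream, so not coconut-free; has rice, so not rice-free — reject
H: has oat flour, so not kosher-for-Passover — out
I: has barley, so not kosher-for-Passover; has coconut cream, so not coconut-free — reject
J: has honey, so not no-added-sugar — out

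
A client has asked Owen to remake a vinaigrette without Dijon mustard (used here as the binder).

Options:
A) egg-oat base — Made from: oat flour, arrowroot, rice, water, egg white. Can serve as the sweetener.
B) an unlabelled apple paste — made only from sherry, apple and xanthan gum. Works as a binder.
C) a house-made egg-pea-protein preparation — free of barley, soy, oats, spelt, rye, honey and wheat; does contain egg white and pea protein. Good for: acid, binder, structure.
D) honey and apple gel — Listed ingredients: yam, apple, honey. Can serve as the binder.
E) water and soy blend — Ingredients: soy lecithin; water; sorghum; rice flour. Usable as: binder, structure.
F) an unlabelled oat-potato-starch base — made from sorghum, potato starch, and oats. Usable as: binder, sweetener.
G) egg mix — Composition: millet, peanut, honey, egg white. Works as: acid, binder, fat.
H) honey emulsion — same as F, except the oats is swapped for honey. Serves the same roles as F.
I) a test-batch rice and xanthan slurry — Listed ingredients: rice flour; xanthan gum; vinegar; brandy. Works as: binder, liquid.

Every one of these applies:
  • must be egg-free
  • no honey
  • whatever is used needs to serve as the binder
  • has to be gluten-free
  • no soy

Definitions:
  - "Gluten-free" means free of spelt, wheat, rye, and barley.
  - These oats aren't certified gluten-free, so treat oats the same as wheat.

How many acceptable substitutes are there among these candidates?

2

A: not usable as a binder; has oat flour, so not gluten-free (and 1 more) — reject
B: nothing on the exclusion list — keep
C: has egg white, so not egg-free — out
D: has honey, so not honey-free — out
E: has soy lecithin, so not soy-free — out
F: has oats, so not gluten-free — no
G: has egg white, so not egg-free; has honey, so not honey-free — out
H: has honey, so not honey-free — reject
I: nothing on the exclusion list — OK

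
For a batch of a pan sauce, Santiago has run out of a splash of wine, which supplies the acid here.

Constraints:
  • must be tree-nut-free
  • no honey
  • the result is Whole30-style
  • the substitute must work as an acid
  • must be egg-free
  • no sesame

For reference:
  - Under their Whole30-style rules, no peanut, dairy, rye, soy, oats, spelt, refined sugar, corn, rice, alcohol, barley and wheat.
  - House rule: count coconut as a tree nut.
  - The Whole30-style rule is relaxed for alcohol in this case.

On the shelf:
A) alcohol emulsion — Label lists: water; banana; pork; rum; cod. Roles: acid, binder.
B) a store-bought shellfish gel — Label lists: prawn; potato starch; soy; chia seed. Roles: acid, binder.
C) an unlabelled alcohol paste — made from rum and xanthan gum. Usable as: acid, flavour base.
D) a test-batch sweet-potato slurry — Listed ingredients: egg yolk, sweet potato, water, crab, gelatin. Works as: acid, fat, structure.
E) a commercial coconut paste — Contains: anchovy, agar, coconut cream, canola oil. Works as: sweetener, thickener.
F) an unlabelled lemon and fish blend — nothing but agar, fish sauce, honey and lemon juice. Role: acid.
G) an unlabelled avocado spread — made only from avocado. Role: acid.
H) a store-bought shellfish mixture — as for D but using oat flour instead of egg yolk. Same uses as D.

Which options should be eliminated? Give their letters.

A: alcohol is permitted under the Whole30-style carve-out; nothing else excluded — keep
B: has soy, so not Whole30-style — no
C: alcohol is permitted under the Whole30-style carve-out; nothing else excluded — keep
D: has egg yolk, so not egg-free — no
E: not usable as an acid; has coconut cream, so not tree-nut-free — out
F: has honey, so not honey-free — out
G: only avocado; none excluded — OK
H: has oat flour, so not Whole30-style — out

B, D, E, F, H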